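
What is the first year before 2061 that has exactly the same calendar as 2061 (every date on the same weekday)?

Two years share a calendar iff Jan 1 falls on the same weekday and both are leap or both are common. 2061: Jan 1 is Saturday, common year.
2060: Jan 1 Thursday, leap
2059: Jan 1 Wednesday, common
2058: Jan 1 Tuesday, common
2057: Jan 1 Monday, common
2056: Jan 1 Saturday, leap
2055: Jan 1 Friday, common
2054: Jan 1 Thursday, common
2053: Jan 1 Wednesday, common
2052: Jan 1 Monday, leap
2051: Jan 1 Sunday, common
2050: Jan 1 Saturday, common
2050 matches on both conditions.

2050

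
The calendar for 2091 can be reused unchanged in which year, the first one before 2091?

2085

Two years share a calendar iff Jan 1 falls on the same weekday and both are leap or both are common. 2091: Jan 1 is Monday, common year.
2090: Jan 1 Sunday, common
2089: Jan 1 Saturday, common
2088: Jan 1 Thursday, leap
2087: Jan 1 Wednesday, common
2086: Jan 1 Tuesday, common
2085: Jan 1 Monday, common
2085 matches on both conditions.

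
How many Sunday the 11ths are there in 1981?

2

Check the 11th of each month of 1981: Jan 11: Sun, Feb 11: Wed, Mar 11: Wed, Apr 11: Sat, May 11: Mon, Jun 11: Thu, Jul 11: Sat, Aug 11: Tue, Sep 11: Fri, Oct 11: Sun, Nov 11: Wed, Dec 11: Fri.
Sunday occurs in January, October — 2 months.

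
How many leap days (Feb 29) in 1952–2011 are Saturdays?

2

Leap years in 1952–2011: 15 of them.
Feb 29 weekday advances by 5 (mod 7) from one leap year to the next four years later (or differs when a century non-leap intervenes).
Leap-day weekdays: 1952:Fri 1956:Wed 1960:Mon 1964:Sat✓ 1968:Thu 1972:Tue 1976:Sun 1980:Fri 1984:Wed 1988:Mon 1992:Sat✓ 1996:Thu 2000:Tue 2004:Sun 2008:Fri
Saturday: 1964, 1992 → 2.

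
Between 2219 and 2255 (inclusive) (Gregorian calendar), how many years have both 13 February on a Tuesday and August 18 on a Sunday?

1

Check each year's weekday for 13 February and August 18:
  2219: Sat/Wed  2220: Sun/Fri  2221: Tue/Sat  2222: Wed/Sun  2223: Thu/Mon  2224: Fri/Wed  2225: Sun/Thu  2226: Mon/Fri  2227: Tue/Sat  2228: Wed/Mon  2229: Fri/Tue  2230: Sat/Wed  2231: Sun/Thu  2232: Mon/Sat  …(9 more)…  2242: Sun/Thu  2243: Mon/Fri  2244: Tue/Sun ✓  2245: Thu/Mon  2246: Fri/Tue  2247: Sat/Wed  2248: Sun/Fri  2249: Tue/Sat  2250: Wed/Sun  2251: Thu/Mon  2252: Fri/Wed  2253: Sun/Thu  2254: Mon/Fri  2255: Tue/Sat
Both conditions hold in: 2244 — 1.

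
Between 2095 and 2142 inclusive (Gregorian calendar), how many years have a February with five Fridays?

February has 28 days (29 in leap years); it has five Fridays when Friday falls among the first (month-length − 28) days — i.e. when February 1 is Friday in a leap year (never in a common year).
February 1 by year: 2095:Tue 2096:Wed 2097:Fri 2098:Sat 2099:Sun 2100:Mon 2101:Tue 2102:Wed 2103:Thu 2104:Fri✓ 2105:Sun 2106:Mon 2107:Tue 2108:Wed 2109:Fri …(18 more)… 2128:Sun 2129:Tue 2130:Wed 2131:Thu 2132:Fri✓ 2133:Sun 2134:Mon 2135:Tue 2136:Wed 2137:Fri 2138:Sat 2139:Sun 2140:Mon 2141:Wed 2142:Thu
Years with five Fridays: 2104, 2132 → 2.

2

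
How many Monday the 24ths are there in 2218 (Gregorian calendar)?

Check the 24th of each month of 2218: Jan 24: Sat, Feb 24: Tue, Mar 24: Tue, Apr 24: Fri, May 24: Sun, Jun 24: Wed, Jul 24: Fri, Aug 24: Mon, Sep 24: Thu, Oct 24: Sat, Nov 24: Tue, Dec 24: Thu.
Monday occurs in August — 1 month.

1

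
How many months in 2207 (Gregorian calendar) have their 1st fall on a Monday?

Check the 1st of each month of 2207: Jan 1: Thu, Feb 1: Sun, Mar 1: Sun, Apr 1: Wed, May 1: Fri, Jun 1: Mon, Jul 1: Wed, Aug 1: Sat, Sep 1: Tue, Oct 1: Thu, Nov 1: Sun, Dec 1: Tue.
Monday occurs in June — 1 month.

1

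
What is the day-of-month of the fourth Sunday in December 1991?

22

December 1, 1991 is a Sunday, so the first Sunday is the 1st.
The fourth Sunday is 1 + 21 = 22.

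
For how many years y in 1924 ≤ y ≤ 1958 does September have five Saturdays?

9

September has 30 days; it has five Saturdays when Saturday falls among the first (month-length − 28) days — i.e. when September 1 is one of Saturday/Friday.
September 1 by year: 1924:Mon 1925:Tue 1926:Wed 1927:Thu 1928:Sat✓ 1929:Sun 1930:Mon 1931:Tue 1932:Thu 1933:Fri✓ 1934:Sat✓ 1935:Sun 1936:Tue 1937:Wed 1938:Thu …(5 more)… 1944:Fri✓ 1945:Sat✓ 1946:Sun 1947:Mon 1948:Wed 1949:Thu 1950:Fri✓ 1951:Sat✓ 1952:Mon 1953:Tue 1954:Wed 1955:Thu 1956:Sat✓ 1957:Sun 1958:Mon
Years with five Saturdays: 1928, 1933, 1934, 1939, 1944, 1945, 1950, 1951, 1956 → 9.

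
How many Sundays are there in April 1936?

4

April 1936 has 30 days and begins on Wednesday.
The first Sunday is April 5.
Sundays fall on 5, 12, 19, 26 — that's 4.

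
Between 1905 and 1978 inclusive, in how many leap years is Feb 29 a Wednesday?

Leap years in 1905–1978: 18 of them.
Feb 29 weekday advances by 5 (mod 7) from one leap year to the next four years later (or differs when a century non-leap intervenes).
Leap-day weekdays: 1908:Sat 1912:Thu 1916:Tue 1920:Sun 1924:Fri 1928:Wed✓ 1932:Mon 1936:Sat 1940:Thu 1944:Tue 1948:Sun 1952:Fri 1956:Wed✓ 1960:Mon 1964:Sat 1968:Thu 1972:Tue 1976:Sun
Wednesday: 1928, 1956 → 2.

2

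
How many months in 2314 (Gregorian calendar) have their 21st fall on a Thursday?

Check the 21st of each month of 2314: Jan 21: Wed, Feb 21: Sat, Mar 21: Sat, Apr 21: Tue, May 21: Thu, Jun 21: Sun, Jul 21: Tue, Aug 21: Fri, Sep 21: Mon, Oct 21: Wed, Nov 21: Sat, Dec 21: Mon.
Thursday occurs in May — 1 month.

1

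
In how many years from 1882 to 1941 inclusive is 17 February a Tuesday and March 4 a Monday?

0

Check each year's weekday for 17 February and March 4:
  1882: Fri/Sat  1883: Sat/Sun  1884: Sun/Tue  1885: Tue/Wed  1886: Wed/Thu  1887: Thu/Fri  1888: Fri/Sun  1889: Sun/Mon  1890: Mon/Tue  1891: Tue/Wed  1892: Wed/Fri  1893: Fri/Sat  1894: Sat/Sun  1895: Sun/Mon  …(32 more)…  1928: Fri/Sun  1929: Sun/Mon  1930: Mon/Tue  1931: Tue/Wed  1932: Wed/Fri  1933: Fri/Sat  1934: Sat/Sun  1935: Sun/Mon  1936: Mon/Wed  1937: Wed/Thu  1938: Thu/Fri  1939: Fri/Sat  1940: Sat/Mon  1941: Mon/Tue
Both conditions hold in: no year — 0.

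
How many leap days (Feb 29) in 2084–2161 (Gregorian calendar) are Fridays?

4

Leap years in 2084–2161: 19 of them.
Feb 29 weekday advances by 5 (mod 7) from one leap year to the next four years later (or differs when a century non-leap intervenes).
Leap-day weekdays: 2084:Tue 2088:Sun 2092:Fri✓ 2096:Wed 2104:Fri✓ 2108:Wed 2112:Mon 2116:Sat 2120:Thu 2124:Tue 2128:Sun 2132:Fri✓ 2136:Wed 2140:Mon 2144:Sat 2148:Thu 2152:Tue 2156:Sun 2160:Fri✓
Friday: 2092, 2104, 2132, 2160 → 4.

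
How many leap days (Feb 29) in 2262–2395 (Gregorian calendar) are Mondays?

6

Leap years in 2262–2395: 32 of them.
Feb 29 weekday advances by 5 (mod 7) from one leap year to the next four years later (or differs when a century non-leap intervenes).
Leap-day weekdays: 2264:Mon✓ 2268:Sat 2272:Thu 2276:Tue 2280:Sun 2284:Fri 2288:Wed 2292:Mon✓ 2296:Sat 2304:Mon✓ 2308:Sat 2312:Thu 2316:Tue …(6 more)… 2344:Tue 2348:Sun 2352:Fri 2356:Wed 2360:Mon✓ 2364:Sat 2368:Thu 2372:Tue 2376:Sun 2380:Fri 2384:Wed 2388:Mon✓ 2392:Sat
Monday: 2264, 2292, 2304, 2332, 2360, 2388 → 6.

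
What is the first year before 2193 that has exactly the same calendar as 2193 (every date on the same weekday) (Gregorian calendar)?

Two years share a calendar iff Jan 1 falls on the same weekday and both are leap or both are common. 2193: Jan 1 is Tuesday, common year.
2192: Jan 1 Sunday, leap
2191: Jan 1 Saturday, common
2190: Jan 1 Friday, common
2189: Jan 1 Thursday, common
2188: Jan 1 Tuesday, leap
2187: Jan 1 Monday, common
2186: Jan 1 Sunday, common
2185: Jan 1 Saturday, common
2184: Jan 1 Thursday, leap
2183: Jan 1 Wednesday, common
2182: Jan 1 Tuesday, common
2182 matches on both conditions.

2182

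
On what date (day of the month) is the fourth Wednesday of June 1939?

28

June 1, 1939 is a Thursday, so the first Wednesday is the 7th.
The fourth Wednesday is 7 + 21 = 28.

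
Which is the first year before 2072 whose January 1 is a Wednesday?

Jan 1 advances by 2 weekdays after a leap year and by 1 after a common year.
2072: Jan 1 is Friday (leap).
2071: Thursday
2070: Wednesday
2070 begins on a Wednesday

2070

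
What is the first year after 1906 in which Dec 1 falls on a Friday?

From one year to the next, a fixed date's weekday advances by 1, or by 2 when a Feb 29 lies between the two dates.
1906: December 1 is Saturday.
1907: Sunday (+1)
1908: Tuesday (+2)
1909: Wednesday (+1)
1910: Thursday (+1)
1911: Friday (+1)
Dec 1 falls on a Friday in 1911.

1911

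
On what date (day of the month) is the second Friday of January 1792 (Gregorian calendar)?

13

January 1, 1792 is a Sunday, so the first Friday is the 6th.
The second Friday is 6 + 7 = 13.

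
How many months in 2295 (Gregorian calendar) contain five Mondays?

4

A month of length L has five Mondays iff its first Monday is on day ≤ L−28 (so day 1–3 in a 31-day month, 1–2 in a 30-day month, day 1 in a leap February).
Checking each month of 2295: Jan starts Tue (31d); Feb starts Fri (28d); Mar starts Fri (31d); Apr starts Mon (30d) ✓; May starts Wed (31d); Jun starts Sat (30d); Jul starts Mon (31d) ✓; Aug starts Thu (31d); Sep starts Sun (30d) ✓; Oct starts Tue (31d); Nov starts Fri (30d); Dec starts Sun (31d) ✓.
Five-Monday months: April, July, September, December → 4.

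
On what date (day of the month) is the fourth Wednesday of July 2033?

July 1, 2033 is a Friday, so the first Wednesday is the 6th.
The fourth Wednesday is 6 + 21 = 27.

27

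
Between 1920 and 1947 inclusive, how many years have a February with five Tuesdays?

1

February has 28 days (29 in leap years); it has five Tuesdays when Tuesday falls among the first (month-length − 28) days — i.e. when February 1 is Tuesday in a leap year (never in a common year).
February 1 by year: 1920:Sun 1921:Tue 1922:Wed 1923:Thu 1924:Fri 1925:Sun 1926:Mon 1927:Tue 1928:Wed 1929:Fri 1930:Sat 1931:Sun 1932:Mon 1933:Wed 1934:Thu 1935:Fri 1936:Sat 1937:Mon 1938:Tue 1939:Wed 1940:Thu 1941:Sat 1942:Sun 1943:Mon 1944:Tue✓ 1945:Thu 1946:Fri 1947:Sat
Years with five Tuesdays: 1944 → 1.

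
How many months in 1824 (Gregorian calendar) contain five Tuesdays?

4

A month of length L has five Tuesdays iff its first Tuesday is on day ≤ L−28 (so day 1–3 in a 31-day month, 1–2 in a 30-day month, day 1 in a leap February).
Checking each month of 1824: Jan starts Thu (31d); Feb starts Sun (29d); Mar starts Mon (31d) ✓; Apr starts Thu (30d); May starts Sat (31d); Jun starts Tue (30d) ✓; Jul starts Thu (31d); Aug starts Sun (31d) ✓; Sep starts Wed (30d); Oct starts Fri (31d); Nov starts Mon (30d) ✓; Dec starts Wed (31d).
Five-Tuesday months: March, June, August, November → 4.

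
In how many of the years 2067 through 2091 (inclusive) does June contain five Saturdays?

8

June has 30 days; it has five Saturdays when Saturday falls among the first (month-length − 28) days — i.e. when June 1 is one of Saturday/Friday.
June 1 by year: 2067:Wed 2068:Fri✓ 2069:Sat✓ 2070:Sun 2071:Mon 2072:Wed 2073:Thu 2074:Fri✓ 2075:Sat✓ 2076:Mon 2077:Tue 2078:Wed 2079:Thu 2080:Sat✓ 2081:Sun 2082:Mon 2083:Tue 2084:Thu 2085:Fri✓ 2086:Sat✓ 2087:Sun 2088:Tue 2089:Wed 2090:Thu 2091:Fri✓
Years with five Saturdays: 2068, 2069, 2074, 2075, 2080, 2085, 2086, 2091 → 8.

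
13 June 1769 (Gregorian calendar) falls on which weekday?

January 1, 1769 is a Sunday.
June 13 is day 164 of the year, i.e. 163 days after Jan 1.
163 mod 7 = 2, so advance 2 weekdays from Sunday: Tuesday.

Tuesday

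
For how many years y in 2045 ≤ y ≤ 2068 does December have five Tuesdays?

9

December has 31 days; it has five Tuesdays when Tuesday falls among the first (month-length − 28) days — i.e. when December 1 is one of Tuesday/Monday/Sunday.
December 1 by year: 2045:Fri 2046:Sat 2047:Sun✓ 2048:Tue✓ 2049:Wed 2050:Thu 2051:Fri 2052:Sun✓ 2053:Mon✓ 2054:Tue✓ 2055:Wed 2056:Fri 2057:Sat 2058:Sun✓ 2059:Mon✓ 2060:Wed 2061:Thu 2062:Fri 2063:Sat 2064:Mon✓ 2065:Tue✓ 2066:Wed 2067:Thu 2068:Sat
Years with five Tuesdays: 2047, 2048, 2052, 2053, 2054, 2058, 2059, 2064, 2065 → 9.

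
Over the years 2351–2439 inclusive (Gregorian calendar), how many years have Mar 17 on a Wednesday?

Track Mar 17's weekday year by year (advancing +1, or +2 across a Feb 29):
  2351: Sat  2352: Mon (+2)  2353: Tue (+1)  2354: Wed (+1) ✓  2355: Thu (+1)
  2356: Sat (+2)  2357: Sun (+1)  2358: Mon (+1)  2359: Tue (+1)  2360: Thu (+2)
  2361: Fri (+1)  2362: Sat (+1)  2363: Sun (+1)  2364: Tue (+2)  … (61 more years) …
  2426: Tue (+1)  2427: Wed (+1) ✓  2428: Fri (+2)  2429: Sat (+1)  2430: Sun (+1)
  2431: Mon (+1)  2432: Wed (+2) ✓  2433: Thu (+1)  2434: Fri (+1)  2435: Sat (+1)
  2436: Mon (+2)  2437: Tue (+1)  2438: Wed (+1) ✓  2439: Thu (+1)
Wednesday years: 2354, 2365, 2371, 2376, 2382, 2393, 2399, 2404, 2410, 2421, 2427, 2432, 2438 — 13 in total.

13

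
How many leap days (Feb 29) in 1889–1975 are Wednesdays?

Leap years in 1889–1975: 20 of them.
Feb 29 weekday advances by 5 (mod 7) from one leap year to the next four years later (or differs when a century non-leap intervenes).
Leap-day weekdays: 1892:Mon 1896:Sat 1904:Mon 1908:Sat 1912:Thu 1916:Tue 1920:Sun 1924:Fri 1928:Wed✓ 1932:Mon 1936:Sat 1940:Thu 1944:Tue 1948:Sun 1952:Fri 1956:Wed✓ 1960:Mon 1964:Sat 1968:Thu 1972:Tue
Wednesday: 1928, 1956 → 2.

2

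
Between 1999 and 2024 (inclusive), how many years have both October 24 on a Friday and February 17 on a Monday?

Check each year's weekday for October 24 and February 17:
  1999: Sun/Wed  2000: Tue/Thu  2001: Wed/Sat  2002: Thu/Sun  2003: Fri/Mon ✓  2004: Sun/Tue  2005: Mon/Thu  2006: Tue/Fri  2007: Wed/Sat  2008: Fri/Sun  2009: Sat/Tue  2010: Sun/Wed  2011: Mon/Thu  2012: Wed/Fri  2013: Thu/Sun  2014: Fri/Mon ✓  2015: Sat/Tue  2016: Mon/Wed  2017: Tue/Fri  2018: Wed/Sat  2019: Thu/Sun  2020: Sat/Mon  2021: Sun/Wed  2022: Mon/Thu  2023: Tue/Fri  2024: Thu/Sat
Both conditions hold in: 2003, 2014 — 2.

2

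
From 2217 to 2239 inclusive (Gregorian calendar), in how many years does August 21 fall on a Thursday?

4

Track August 21's weekday year by year (advancing +1, or +2 across a Feb 29):
  2217: Thu ✓  2218: Fri (+1)  2219: Sat (+1)  2220: Mon (+2)  2221: Tue (+1)
  2222: Wed (+1)  2223: Thu (+1) ✓  2224: Sat (+2)  2225: Sun (+1)  2226: Mon (+1)
  2227: Tue (+1)  2228: Thu (+2) ✓  2229: Fri (+1)  2230: Sat (+1)  2231: Sun (+1)
  2232: Tue (+2)  2233: Wed (+1)  2234: Thu (+1) ✓  2235: Fri (+1)  2236: Sun (+2)
  2237: Mon (+1)  2238: Tue (+1)  2239: Wed (+1)
Thursday years: 2217, 2223, 2228, 2234 — 4 in total.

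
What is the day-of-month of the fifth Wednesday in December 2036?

31

December 1, 2036 is a Monday, so the first Wednesday is the 3rd.
The fifth Wednesday is 3 + 28 = 31.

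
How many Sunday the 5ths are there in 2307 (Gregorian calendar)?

1

Check the 5th of each month of 2307: Jan 5: Sat, Feb 5: Tue, Mar 5: Tue, Apr 5: Fri, May 5: Sun, Jun 5: Wed, Jul 5: Fri, Aug 5: Mon, Sep 5: Thu, Oct 5: Sat, Nov 5: Tue, Dec 5: Thu.
Sunday occurs in May — 1 month.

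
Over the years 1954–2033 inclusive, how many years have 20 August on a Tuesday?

Track 20 August's weekday year by year (advancing +1, or +2 across a Feb 29):
  1954: Fri  1955: Sat (+1)  1956: Mon (+2)  1957: Tue (+1) ✓  1958: Wed (+1)
  1959: Thu (+1)  1960: Sat (+2)  1961: Sun (+1)  1962: Mon (+1)  1963: Tue (+1) ✓
  1964: Thu (+2)  1965: Fri (+1)  1966: Sat (+1)  1967: Sun (+1)  … (52 more years) …
  2020: Thu (+2)  2021: Fri (+1)  2022: Sat (+1)  2023: Sun (+1)  2024: Tue (+2) ✓
  2025: Wed (+1)  2026: Thu (+1)  2027: Fri (+1)  2028: Sun (+2)  2029: Mon (+1)
  2030: Tue (+1) ✓  2031: Wed (+1)  2032: Fri (+2)  2033: Sat (+1)
Tuesday years: 1957, 1963, 1968, 1974, 1985, 1991, 1996, 2002, 2013, 2019, 2024, 2030 — 12 in total.

12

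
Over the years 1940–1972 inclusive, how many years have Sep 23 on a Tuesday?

Track Sep 23's weekday year by year (advancing +1, or +2 across a Feb 29):
  1940: Mon  1941: Tue (+1) ✓  1942: Wed (+1)  1943: Thu (+1)  1944: Sat (+2)
  1945: Sun (+1)  1946: Mon (+1)  1947: Tue (+1) ✓  1948: Thu (+2)  1949: Fri (+1)
  1950: Sat (+1)  1951: Sun (+1)  1952: Tue (+2) ✓  1953: Wed (+1)  … (5 more years) …
  1959: Wed (+1)  1960: Fri (+2)  1961: Sat (+1)  1962: Sun (+1)  1963: Mon (+1)
  1964: Wed (+2)  1965: Thu (+1)  1966: Fri (+1)  1967: Sat (+1)  1968: Mon (+2)
  1969: Tue (+1) ✓  1970: Wed (+1)  1971: Thu (+1)  1972: Sat (+2)
Tuesday years: 1941, 1947, 1952, 1958, 1969 — 5 in total.

5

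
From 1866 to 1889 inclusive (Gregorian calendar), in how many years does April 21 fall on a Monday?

3

Track April 21's weekday year by year (advancing +1, or +2 across a Feb 29):
  1866: Sat  1867: Sun (+1)  1868: Tue (+2)  1869: Wed (+1)  1870: Thu (+1)
  1871: Fri (+1)  1872: Sun (+2)  1873: Mon (+1) ✓  1874: Tue (+1)  1875: Wed (+1)
  1876: Fri (+2)  1877: Sat (+1)  1878: Sun (+1)  1879: Mon (+1) ✓  1880: Wed (+2)
  1881: Thu (+1)  1882: Fri (+1)  1883: Sat (+1)  1884: Mon (+2) ✓  1885: Tue (+1)
  1886: Wed (+1)  1887: Thu (+1)  1888: Sat (+2)  1889: Sun (+1)
Monday years: 1873, 1879, 1884 — 3 in total.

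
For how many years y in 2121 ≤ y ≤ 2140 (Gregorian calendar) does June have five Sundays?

June has 30 days; it has five Sundays when Sunday falls among the first (month-length − 28) days — i.e. when June 1 is one of Sunday/Saturday.
June 1 by year: 2121:Sun✓ 2122:Mon 2123:Tue 2124:Thu 2125:Fri 2126:Sat✓ 2127:Sun✓ 2128:Tue 2129:Wed 2130:Thu 2131:Fri 2132:Sun✓ 2133:Mon 2134:Tue 2135:Wed 2136:Fri 2137:Sat✓ 2138:Sun✓ 2139:Mon 2140:Wed
Years with five Sundays: 2121, 2126, 2127, 2132, 2137, 2138 → 6.

6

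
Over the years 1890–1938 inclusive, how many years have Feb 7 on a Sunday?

Track Feb 7's weekday year by year (advancing +1, or +2 across a Feb 29):
  1890: Fri  1891: Sat (+1)  1892: Sun (+1) ✓  1893: Tue (+2)  1894: Wed (+1)
  1895: Thu (+1)  1896: Fri (+1)  1897: Sun (+2) ✓  1898: Mon (+1)  1899: Tue (+1)
  1900: Wed (+1)  1901: Thu (+1)  1902: Fri (+1)  1903: Sat (+1)  … (21 more years) …
  1925: Sat (+2)  1926: Sun (+1) ✓  1927: Mon (+1)  1928: Tue (+1)  1929: Thu (+2)
  1930: Fri (+1)  1931: Sat (+1)  1932: Sun (+1) ✓  1933: Tue (+2)  1934: Wed (+1)
  1935: Thu (+1)  1936: Fri (+1)  1937: Sun (+2) ✓  1938: Mon (+1)
Sunday years: 1892, 1897, 1904, 1909, 1915, 1926, 1932, 1937 — 8 in total.

8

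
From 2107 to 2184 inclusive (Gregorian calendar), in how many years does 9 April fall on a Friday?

11

Track 9 April's weekday year by year (advancing +1, or +2 across a Feb 29):
  2107: Sat  2108: Mon (+2)  2109: Tue (+1)  2110: Wed (+1)  2111: Thu (+1)
  2112: Sat (+2)  2113: Sun (+1)  2114: Mon (+1)  2115: Tue (+1)  2116: Thu (+2)
  2117: Fri (+1) ✓  2118: Sat (+1)  2119: Sun (+1)  2120: Tue (+2)  … (50 more years) …
  2171: Tue (+1)  2172: Thu (+2)  2173: Fri (+1) ✓  2174: Sat (+1)  2175: Sun (+1)
  2176: Tue (+2)  2177: Wed (+1)  2178: Thu (+1)  2179: Fri (+1) ✓  2180: Sun (+2)
  2181: Mon (+1)  2182: Tue (+1)  2183: Wed (+1)  2184: Fri (+2) ✓
Friday years: 2117, 2123, 2128, 2134, 2145, 2151, 2156, 2162, 2173, 2179, 2184 — 11 in total.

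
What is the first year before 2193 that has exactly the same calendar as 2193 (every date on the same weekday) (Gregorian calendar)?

Two years share a calendar iff Jan 1 falls on the same weekday and both are leap or both are common. 2193: Jan 1 is Tuesday, common year.
2192: Jan 1 Sunday, leap
2191: Jan 1 Saturday, common
2190: Jan 1 Friday, common
2189: Jan 1 Thursday, common
2188: Jan 1 Tuesday, leap
2187: Jan 1 Monday, common
2186: Jan 1 Sunday, common
2185: Jan 1 Saturday, common
2184: Jan 1 Thursday, leap
2183: Jan 1 Wednesday, common
2182: Jan 1 Tuesday, common
2182 matches on both conditions.

2182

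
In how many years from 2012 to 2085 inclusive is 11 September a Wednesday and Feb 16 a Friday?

Check each year's weekday for 11 September and Feb 16:
  2012: Tue/Thu  2013: Wed/Sat  2014: Thu/Sun  2015: Fri/Mon  2016: Sun/Tue  2017: Mon/Thu  2018: Tue/Fri  2019: Wed/Sat  2020: Fri/Sun  2021: Sat/Tue  2022: Sun/Wed  2023: Mon/Thu  2024: Wed/Fri ✓  2025: Thu/Sun  …(46 more)…  2072: Sun/Tue  2073: Mon/Thu  2074: Tue/Fri  2075: Wed/Sat  2076: Fri/Sun  2077: Sat/Tue  2078: Sun/Wed  2079: Mon/Thu  2080: Wed/Fri ✓  2081: Thu/Sun  2082: Fri/Mon  2083: Sat/Tue  2084: Mon/Wed  2085: Tue/Fri
Both conditions hold in: 2024, 2052, 2080 — 3.

3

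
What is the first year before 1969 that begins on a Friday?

1965

Jan 1 advances by 2 weekdays after a leap year and by 1 after a common year.
1969: Jan 1 is Wednesday.
1968: Monday (leap)
1967: Sunday
1966: Saturday
1965: Friday
1965 begins on a Friday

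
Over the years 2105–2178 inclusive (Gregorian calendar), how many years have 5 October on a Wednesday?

Track 5 October's weekday year by year (advancing +1, or +2 across a Feb 29):
  2105: Mon  2106: Tue (+1)  2107: Wed (+1) ✓  2108: Fri (+2)  2109: Sat (+1)
  2110: Sun (+1)  2111: Mon (+1)  2112: Wed (+2) ✓  2113: Thu (+1)  2114: Fri (+1)
  2115: Sat (+1)  2116: Mon (+2)  2117: Tue (+1)  2118: Wed (+1) ✓  … (46 more years) …
  2165: Sat (+1)  2166: Sun (+1)  2167: Mon (+1)  2168: Wed (+2) ✓  2169: Thu (+1)
  2170: Fri (+1)  2171: Sat (+1)  2172: Mon (+2)  2173: Tue (+1)  2174: Wed (+1) ✓
  2175: Thu (+1)  2176: Sat (+2)  2177: Sun (+1)  2178: Mon (+1)
Wednesday years: 2107, 2112, 2118, 2129, 2135, 2140, 2146, 2157, 2163, 2168, 2174 — 11 in total.

11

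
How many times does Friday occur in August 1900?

5

August 1900 has 31 days and begins on Wednesday.
The first Friday is August 3.
Fridays fall on 3, 10, 17, 24, 31 — that's 5.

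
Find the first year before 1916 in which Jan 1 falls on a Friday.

1915

Jan 1 advances by 2 weekdays after a leap year and by 1 after a common year.
1916: Jan 1 is Saturday (leap).
1915: Friday
1915 begins on a Friday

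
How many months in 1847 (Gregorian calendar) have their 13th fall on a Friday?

Check the 13th of each month of 1847: Jan 13: Wed, Feb 13: Sat, Mar 13: Sat, Apr 13: Tue, May 13: Thu, Jun 13: Sun, Jul 13: Tue, Aug 13: Fri, Sep 13: Mon, Oct 13: Wed, Nov 13: Sat, Dec 13: Mon.
Friday occurs in August — 1 month.

1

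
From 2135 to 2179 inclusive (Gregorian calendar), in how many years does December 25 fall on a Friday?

7

Track December 25's weekday year by year (advancing +1, or +2 across a Feb 29):
  2135: Sun  2136: Tue (+2)  2137: Wed (+1)  2138: Thu (+1)  2139: Fri (+1) ✓
  2140: Sun (+2)  2141: Mon (+1)  2142: Tue (+1)  2143: Wed (+1)  2144: Fri (+2) ✓
  2145: Sat (+1)  2146: Sun (+1)  2147: Mon (+1)  2148: Wed (+2)  … (17 more years) …
  2166: Thu (+1)  2167: Fri (+1) ✓  2168: Sun (+2)  2169: Mon (+1)  2170: Tue (+1)
  2171: Wed (+1)  2172: Fri (+2) ✓  2173: Sat (+1)  2174: Sun (+1)  2175: Mon (+1)
  2176: Wed (+2)  2177: Thu (+1)  2178: Fri (+1) ✓  2179: Sat (+1)
Friday years: 2139, 2144, 2150, 2161, 2167, 2172, 2178 — 7 in total.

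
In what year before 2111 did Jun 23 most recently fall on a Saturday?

2108

From one year to the next, a fixed date's weekday advances by 1, or by 2 when a Feb 29 lies between the two dates.
2111: June 23 is Tuesday.
2110: Monday (−1)
2109: Sunday (−1)
2108: Saturday (−1)
Jun 23 falls on a Saturday in 2108.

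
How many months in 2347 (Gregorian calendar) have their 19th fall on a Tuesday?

1

Check the 19th of each month of 2347: Jan 19: Sun, Feb 19: Wed, Mar 19: Wed, Apr 19: Sat, May 19: Mon, Jun 19: Thu, Jul 19: Sat, Aug 19: Tue, Sep 19: Fri, Oct 19: Sun, Nov 19: Wed, Dec 19: Fri.
Tuesday occurs in August — 1 month.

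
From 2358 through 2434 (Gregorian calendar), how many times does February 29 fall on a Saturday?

Leap years in 2358–2434: 19 of them.
Feb 29 weekday advances by 5 (mod 7) from one leap year to the next four years later (or differs when a century non-leap intervenes).
Leap-day weekdays: 2360:Mon 2364:Sat✓ 2368:Thu 2372:Tue 2376:Sun 2380:Fri 2384:Wed 2388:Mon 2392:Sat✓ 2396:Thu 2400:Tue 2404:Sun 2408:Fri 2412:Wed 2416:Mon 2420:Sat✓ 2424:Thu 2428:Tue 2432:Sun
Saturday: 2364, 2392, 2420 → 3.

3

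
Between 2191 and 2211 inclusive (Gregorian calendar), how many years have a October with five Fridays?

October has 31 days; it has five Fridays when Friday falls among the first (month-length − 28) days — i.e. when October 1 is one of Friday/Thursday/Wednesday.
October 1 by year: 2191:Sat 2192:Mon 2193:Tue 2194:Wed✓ 2195:Thu✓ 2196:Sat 2197:Sun 2198:Mon 2199:Tue 2200:Wed✓ 2201:Thu✓ 2202:Fri✓ 2203:Sat 2204:Mon 2205:Tue 2206:Wed✓ 2207:Thu✓ 2208:Sat 2209:Sun 2210:Mon 2211:Tue
Years with five Fridays: 2194, 2195, 2200, 2201, 2202, 2206, 2207 → 7.

7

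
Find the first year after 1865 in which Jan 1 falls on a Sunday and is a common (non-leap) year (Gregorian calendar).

1871

Jan 1 advances by 2 weekdays after a leap year and by 1 after a common year.
1865: Jan 1 is Sunday.
1866: Monday
1867: Tuesday
1868: Wednesday (leap)
1869: Friday
1870: Saturday
1871: Sunday
1871 begins on a Sunday and is a common year.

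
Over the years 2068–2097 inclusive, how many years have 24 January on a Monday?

Track 24 January's weekday year by year (advancing +1, or +2 across a Feb 29):
  2068: Tue  2069: Thu (+2)  2070: Fri (+1)  2071: Sat (+1)  2072: Sun (+1)
  2073: Tue (+2)  2074: Wed (+1)  2075: Thu (+1)  2076: Fri (+1)  2077: Sun (+2)
  2078: Mon (+1) ✓  2079: Tue (+1)  2080: Wed (+1)  2081: Fri (+2)  2082: Sat (+1)
  2083: Sun (+1)  2084: Mon (+1) ✓  2085: Wed (+2)  2086: Thu (+1)  2087: Fri (+1)
  2088: Sat (+1)  2089: Mon (+2) ✓  2090: Tue (+1)  2091: Wed (+1)  2092: Thu (+1)
  2093: Sat (+2)  2094: Sun (+1)  2095: Mon (+1) ✓  2096: Tue (+1)  2097: Thu (+2)
Monday years: 2078, 2084, 2089, 2095 — 4 in total.

4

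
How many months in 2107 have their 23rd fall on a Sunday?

2

Check the 23rd of each month of 2107: Jan 23: Sun, Feb 23: Wed, Mar 23: Wed, Apr 23: Sat, May 23: Mon, Jun 23: Thu, Jul 23: Sat, Aug 23: Tue, Sep 23: Fri, Oct 23: Sun, Nov 23: Wed, Dec 23: Fri.
Sunday occurs in January, October — 2 months.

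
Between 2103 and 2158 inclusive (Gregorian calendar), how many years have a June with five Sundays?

June has 30 days; it has five Sundays when Sunday falls among the first (month-length − 28) days — i.e. when June 1 is one of Sunday/Saturday.
June 1 by year: 2103:Fri 2104:Sun✓ 2105:Mon 2106:Tue 2107:Wed 2108:Fri 2109:Sat✓ 2110:Sun✓ 2111:Mon 2112:Wed 2113:Thu 2114:Fri 2115:Sat✓ 2116:Mon 2117:Tue …(26 more)… 2144:Mon 2145:Tue 2146:Wed 2147:Thu 2148:Sat✓ 2149:Sun✓ 2150:Mon 2151:Tue 2152:Thu 2153:Fri 2154:Sat✓ 2155:Sun✓ 2156:Tue 2157:Wed 2158:Thu
Years with five Sundays: 2104, 2109, 2110, 2115, 2120, 2121, 2126, 2127, 2132, 2137, 2138, 2143, 2148, 2149, 2154, 2155 → 16.

16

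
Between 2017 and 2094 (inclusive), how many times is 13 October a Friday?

Track 13 October's weekday year by year (advancing +1, or +2 across a Feb 29):
  2017: Fri ✓  2018: Sat (+1)  2019: Sun (+1)  2020: Tue (+2)  2021: Wed (+1)
  2022: Thu (+1)  2023: Fri (+1) ✓  2024: Sun (+2)  2025: Mon (+1)  2026: Tue (+1)
  2027: Wed (+1)  2028: Fri (+2) ✓  2029: Sat (+1)  2030: Sun (+1)  … (50 more years) …
  2081: Mon (+1)  2082: Tue (+1)  2083: Wed (+1)  2084: Fri (+2) ✓  2085: Sat (+1)
  2086: Sun (+1)  2087: Mon (+1)  2088: Wed (+2)  2089: Thu (+1)  2090: Fri (+1) ✓
  2091: Sat (+1)  2092: Mon (+2)  2093: Tue (+1)  2094: Wed (+1)
Friday years: 2017, 2023, 2028, 2034, 2045, 2051, 2056, 2062, 2073, 2079, 2084, 2090 — 12 in total.

12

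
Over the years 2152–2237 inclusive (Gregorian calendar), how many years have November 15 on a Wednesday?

12

Track November 15's weekday year by year (advancing +1, or +2 across a Feb 29):
  2152: Wed ✓  2153: Thu (+1)  2154: Fri (+1)  2155: Sat (+1)  2156: Mon (+2)
  2157: Tue (+1)  2158: Wed (+1) ✓  2159: Thu (+1)  2160: Sat (+2)  2161: Sun (+1)
  2162: Mon (+1)  2163: Tue (+1)  2164: Thu (+2)  2165: Fri (+1)  … (58 more years) …
  2224: Mon (+2)  2225: Tue (+1)  2226: Wed (+1) ✓  2227: Thu (+1)  2228: Sat (+2)
  2229: Sun (+1)  2230: Mon (+1)  2231: Tue (+1)  2232: Thu (+2)  2233: Fri (+1)
  2234: Sat (+1)  2235: Sun (+1)  2236: Tue (+2)  2237: Wed (+1) ✓
Wednesday years: 2152, 2158, 2169, 2175, 2180, 2186, 2197, 2209, 2215, 2220, 2226, 2237 — 12 in total.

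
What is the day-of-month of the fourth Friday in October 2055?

October 1, 2055 is a Friday, so the first Friday is the 1st.
The fourth Friday is 1 + 21 = 22.

22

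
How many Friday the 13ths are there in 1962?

Check the 13th of each month of 1962: Jan 13: Sat, Feb 13: Tue, Mar 13: Tue, Apr 13: Fri, May 13: Sun, Jun 13: Wed, Jul 13: Fri, Aug 13: Mon, Sep 13: Thu, Oct 13: Sat, Nov 13: Tue, Dec 13: Thu.
Friday occurs in April, July — 2 months.

2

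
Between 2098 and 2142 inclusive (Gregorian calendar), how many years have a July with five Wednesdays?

19

July has 31 days; it has five Wednesdays when Wednesday falls among the first (month-length − 28) days — i.e. when July 1 is one of Wednesday/Tuesday/Monday.
July 1 by year: 2098:Tue✓ 2099:Wed✓ 2100:Thu 2101:Fri 2102:Sat 2103:Sun 2104:Tue✓ 2105:Wed✓ 2106:Thu 2107:Fri 2108:Sun 2109:Mon✓ 2110:Tue✓ 2111:Wed✓ 2112:Fri …(15 more)… 2128:Thu 2129:Fri 2130:Sat 2131:Sun 2132:Tue✓ 2133:Wed✓ 2134:Thu 2135:Fri 2136:Sun 2137:Mon✓ 2138:Tue✓ 2139:Wed✓ 2140:Fri 2141:Sat 2142:Sun
Years with five Wednesdays: 2098, 2099, 2104, 2105, 2109, 2110, 2111, 2115, 2116, 2120, 2121, 2122, 2126, 2127, 2132, 2133, 2137, 2138, 2139 → 19.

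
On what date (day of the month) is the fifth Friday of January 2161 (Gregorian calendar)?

30

January 1, 2161 is a Thursday, so the first Friday is the 2nd.
The fifth Friday is 2 + 28 = 30.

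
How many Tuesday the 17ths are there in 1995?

2

Check the 17th of each month of 1995: Jan 17: Tue, Feb 17: Fri, Mar 17: Fri, Apr 17: Mon, May 17: Wed, Jun 17: Sat, Jul 17: Mon, Aug 17: Thu, Sep 17: Sun, Oct 17: Tue, Nov 17: Fri, Dec 17: Sun.
Tuesday occurs in January, October — 2 months.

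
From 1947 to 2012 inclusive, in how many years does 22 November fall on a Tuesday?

Track 22 November's weekday year by year (advancing +1, or +2 across a Feb 29):
  1947: Sat  1948: Mon (+2)  1949: Tue (+1) ✓  1950: Wed (+1)  1951: Thu (+1)
  1952: Sat (+2)  1953: Sun (+1)  1954: Mon (+1)  1955: Tue (+1) ✓  1956: Thu (+2)
  1957: Fri (+1)  1958: Sat (+1)  1959: Sun (+1)  1960: Tue (+2) ✓  … (38 more years) …
  1999: Mon (+1)  2000: Wed (+2)  2001: Thu (+1)  2002: Fri (+1)  2003: Sat (+1)
  2004: Mon (+2)  2005: Tue (+1) ✓  2006: Wed (+1)  2007: Thu (+1)  2008: Sat (+2)
  2009: Sun (+1)  2010: Mon (+1)  2011: Tue (+1) ✓  2012: Thu (+2)
Tuesday years: 1949, 1955, 1960, 1966, 1977, 1983, 1988, 1994, 2005, 2011 — 10 in total.

10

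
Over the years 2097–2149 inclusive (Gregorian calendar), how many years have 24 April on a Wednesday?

Track 24 April's weekday year by year (advancing +1, or +2 across a Feb 29):
  2097: Wed ✓  2098: Thu (+1)  2099: Fri (+1)  2100: Sat (+1)  2101: Sun (+1)
  2102: Mon (+1)  2103: Tue (+1)  2104: Thu (+2)  2105: Fri (+1)  2106: Sat (+1)
  2107: Sun (+1)  2108: Tue (+2)  2109: Wed (+1) ✓  2110: Thu (+1)  … (25 more years) …
  2136: Tue (+2)  2137: Wed (+1) ✓  2138: Thu (+1)  2139: Fri (+1)  2140: Sun (+2)
  2141: Mon (+1)  2142: Tue (+1)  2143: Wed (+1) ✓  2144: Fri (+2)  2145: Sat (+1)
  2146: Sun (+1)  2147: Mon (+1)  2148: Wed (+2) ✓  2149: Thu (+1)
Wednesday years: 2097, 2109, 2115, 2120, 2126, 2137, 2143, 2148 — 8 in total.

8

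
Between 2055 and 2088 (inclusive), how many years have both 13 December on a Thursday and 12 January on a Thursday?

Check each year's weekday for 13 December and 12 January:
  2055: Mon/Tue  2056: Wed/Wed  2057: Thu/Fri  2058: Fri/Sat  2059: Sat/Sun  2060: Mon/Mon  2061: Tue/Wed  2062: Wed/Thu  2063: Thu/Fri  2064: Sat/Sat  2065: Sun/Mon  2066: Mon/Tue  2067: Tue/Wed  2068: Thu/Thu ✓  …(6 more)…  2075: Fri/Sat  2076: Sun/Sun  2077: Mon/Tue  2078: Tue/Wed  2079: Wed/Thu  2080: Fri/Fri  2081: Sat/Sun  2082: Sun/Mon  2083: Mon/Tue  2084: Wed/Wed  2085: Thu/Fri  2086: Fri/Sat  2087: Sat/Sun  2088: Mon/Mon
Both conditions hold in: 2068 — 1.

1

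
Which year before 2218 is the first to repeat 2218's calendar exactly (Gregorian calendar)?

2207

Two years share a calendar iff Jan 1 falls on the same weekday and both are leap or both are common. 2218: Jan 1 is Thursday, common year.
2217: Jan 1 Wednesday, common
2216: Jan 1 Monday, leap
2215: Jan 1 Sunday, common
2214: Jan 1 Saturday, common
2213: Jan 1 Friday, common
2212: Jan 1 Wednesday, leap
2211: Jan 1 Tuesday, common
2210: Jan 1 Monday, common
2209: Jan 1 Sunday, common
2208: Jan 1 Friday, leap
2207: Jan 1 Thursday, common
2207 matches on both conditions.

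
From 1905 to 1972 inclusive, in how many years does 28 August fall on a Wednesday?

Track 28 August's weekday year by year (advancing +1, or +2 across a Feb 29):
  1905: Mon  1906: Tue (+1)  1907: Wed (+1) ✓  1908: Fri (+2)  1909: Sat (+1)
  1910: Sun (+1)  1911: Mon (+1)  1912: Wed (+2) ✓  1913: Thu (+1)  1914: Fri (+1)
  1915: Sat (+1)  1916: Mon (+2)  1917: Tue (+1)  1918: Wed (+1) ✓  … (40 more years) …
  1959: Fri (+1)  1960: Sun (+2)  1961: Mon (+1)  1962: Tue (+1)  1963: Wed (+1) ✓
  1964: Fri (+2)  1965: Sat (+1)  1966: Sun (+1)  1967: Mon (+1)  1968: Wed (+2) ✓
  1969: Thu (+1)  1970: Fri (+1)  1971: Sat (+1)  1972: Mon (+2)
Wednesday years: 1907, 1912, 1918, 1929, 1935, 1940, 1946, 1957, 1963, 1968 — 10 in total.

10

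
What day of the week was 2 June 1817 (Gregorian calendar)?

Monday

January 1, 1817 is a Wednesday.
June 2 is day 153 of the year, i.e. 152 days after Jan 1.
152 mod 7 = 5, so advance 5 weekdays from Wednesday: Monday.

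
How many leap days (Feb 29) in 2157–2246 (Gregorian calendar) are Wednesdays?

4

Leap years in 2157–2246: 21 of them.
Feb 29 weekday advances by 5 (mod 7) from one leap year to the next four years later (or differs when a century non-leap intervenes).
Leap-day weekdays: 2160:Fri 2164:Wed✓ 2168:Mon 2172:Sat 2176:Thu 2180:Tue 2184:Sun 2188:Fri 2192:Wed✓ 2196:Mon 2204:Wed✓ 2208:Mon 2212:Sat 2216:Thu 2220:Tue 2224:Sun 2228:Fri 2232:Wed✓ 2236:Mon 2240:Sat 2244:Thu
Wednesday: 2164, 2192, 2204, 2232 → 4.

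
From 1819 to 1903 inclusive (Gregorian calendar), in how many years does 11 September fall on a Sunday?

12

Track 11 September's weekday year by year (advancing +1, or +2 across a Feb 29):
  1819: Sat  1820: Mon (+2)  1821: Tue (+1)  1822: Wed (+1)  1823: Thu (+1)
  1824: Sat (+2)  1825: Sun (+1) ✓  1826: Mon (+1)  1827: Tue (+1)  1828: Thu (+2)
  1829: Fri (+1)  1830: Sat (+1)  1831: Sun (+1) ✓  1832: Tue (+2)  … (57 more years) …
  1890: Thu (+1)  1891: Fri (+1)  1892: Sun (+2) ✓  1893: Mon (+1)  1894: Tue (+1)
  1895: Wed (+1)  1896: Fri (+2)  1897: Sat (+1)  1898: Sun (+1) ✓  1899: Mon (+1)
  1900: Tue (+1)  1901: Wed (+1)  1902: Thu (+1)  1903: Fri (+1)
Sunday years: 1825, 1831, 1836, 1842, 1853, 1859, 1864, 1870, 1881, 1887, 1892, 1898 — 12 in total.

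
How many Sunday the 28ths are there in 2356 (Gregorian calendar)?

Check the 28th of each month of 2356: Jan 28: Sat, Feb 28: Tue, Mar 28: Wed, Apr 28: Sat, May 28: Mon, Jun 28: Thu, Jul 28: Sat, Aug 28: Tue, Sep 28: Fri, Oct 28: Sun, Nov 28: Wed, Dec 28: Fri.
Sunday occurs in October — 1 month.

1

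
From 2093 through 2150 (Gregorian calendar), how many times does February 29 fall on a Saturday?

2

Leap years in 2093–2150: 13 of them.
Feb 29 weekday advances by 5 (mod 7) from one leap year to the next four years later (or differs when a century non-leap intervenes).
Leap-day weekdays: 2096:Wed 2104:Fri 2108:Wed 2112:Mon 2116:Sat✓ 2120:Thu 2124:Tue 2128:Sun 2132:Fri 2136:Wed 2140:Mon 2144:Sat✓ 2148:Thu
Saturday: 2116, 2144 → 2.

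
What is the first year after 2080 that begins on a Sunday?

Jan 1 advances by 2 weekdays after a leap year and by 1 after a common year.
2080: Jan 1 is Monday (leap).
2081: Wednesday
2082: Thursday
2083: Friday
2084: Saturday (leap)
2085: Monday
2086: Tuesday
2087: Wednesday
2088: Thursday (leap)
2089: Saturday
2090: Sunday
2090 begins on a Sunday

2090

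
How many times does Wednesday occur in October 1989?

October 1989 has 31 days and begins on Sunday.
The first Wednesday is October 4.
Wednesdays fall on 4, 11, 18, 25 — that's 4.

4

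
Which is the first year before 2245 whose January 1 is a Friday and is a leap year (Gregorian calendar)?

Jan 1 advances by 2 weekdays after a leap year and by 1 after a common year.
2245: Jan 1 is Wednesday.
2244: Monday (leap)
2243: Sunday
2242: Saturday
2241: Friday
2240: Wednesday (leap)
2239: Tuesday
2238: Monday
2237: Sunday
2236: Friday (leap)
2236 begins on a Friday and is a leap year.

2236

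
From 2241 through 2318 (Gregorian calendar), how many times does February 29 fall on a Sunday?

2

Leap years in 2241–2318: 18 of them.
Feb 29 weekday advances by 5 (mod 7) from one leap year to the next four years later (or differs when a century non-leap intervenes).
Leap-day weekdays: 2244:Thu 2248:Tue 2252:Sun✓ 2256:Fri 2260:Wed 2264:Mon 2268:Sat 2272:Thu 2276:Tue 2280:Sun✓ 2284:Fri 2288:Wed 2292:Mon 2296:Sat 2304:Mon 2308:Sat 2312:Thu 2316:Tue
Sunday: 2252, 2280 → 2.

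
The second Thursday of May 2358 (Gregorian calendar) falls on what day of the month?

May 1, 2358 is a Thursday, so the first Thursday is the 1st.
The second Thursday is 1 + 7 = 8.

8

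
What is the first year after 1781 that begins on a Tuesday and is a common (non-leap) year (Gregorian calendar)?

1782

Jan 1 advances by 2 weekdays after a leap year and by 1 after a common year.
1781: Jan 1 is Monday.
1782: Tuesday
1782 begins on a Tuesday and is a common year.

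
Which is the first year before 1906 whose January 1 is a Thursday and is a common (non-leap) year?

Jan 1 advances by 2 weekdays after a leap year and by 1 after a common year.
1906: Jan 1 is Monday.
1905: Sunday
1904: Friday (leap)
1903: Thursday
1903 begins on a Thursday and is a common year.

1903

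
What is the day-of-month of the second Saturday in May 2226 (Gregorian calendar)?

13

May 1, 2226 is a Monday, so the first Saturday is the 6th.
The second Saturday is 6 + 7 = 13.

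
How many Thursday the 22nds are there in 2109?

1

Check the 22nd of each month of 2109: Jan 22: Tue, Feb 22: Fri, Mar 22: Fri, Apr 22: Mon, May 22: Wed, Jun 22: Sat, Jul 22: Mon, Aug 22: Thu, Sep 22: Sun, Oct 22: Tue, Nov 22: Fri, Dec 22: Sun.
Thursday occurs in August — 1 month.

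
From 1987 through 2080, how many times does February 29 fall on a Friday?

3

Leap years in 1987–2080: 24 of them.
Feb 29 weekday advances by 5 (mod 7) from one leap year to the next four years later (or differs when a century non-leap intervenes).
Leap-day weekdays: 1988:Mon 1992:Sat 1996:Thu 2000:Tue 2004:Sun 2008:Fri✓ 2012:Wed 2016:Mon 2020:Sat 2024:Thu 2028:Tue 2032:Sun 2036:Fri✓ 2040:Wed 2044:Mon 2048:Sat 2052:Thu 2056:Tue 2060:Sun 2064:Fri✓ 2068:Wed 2072:Mon 2076:Sat 2080:Thu
Friday: 2008, 2036, 2064 → 3.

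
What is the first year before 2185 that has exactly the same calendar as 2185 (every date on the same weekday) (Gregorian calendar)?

Two years share a calendar iff Jan 1 falls on the same weekday and both are leap or both are common. 2185: Jan 1 is Saturday, common year.
2184: Jan 1 Thursday, leap
2183: Jan 1 Wednesday, common
2182: Jan 1 Tuesday, common
2181: Jan 1 Monday, common
2180: Jan 1 Saturday, leap
2179: Jan 1 Friday, common
2178: Jan 1 Thursday, common
2177: Jan 1 Wednesday, common
2176: Jan 1 Monday, leap
2175: Jan 1 Sunday, common
2174: Jan 1 Saturday, common
2174 matches on both conditions.

2174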